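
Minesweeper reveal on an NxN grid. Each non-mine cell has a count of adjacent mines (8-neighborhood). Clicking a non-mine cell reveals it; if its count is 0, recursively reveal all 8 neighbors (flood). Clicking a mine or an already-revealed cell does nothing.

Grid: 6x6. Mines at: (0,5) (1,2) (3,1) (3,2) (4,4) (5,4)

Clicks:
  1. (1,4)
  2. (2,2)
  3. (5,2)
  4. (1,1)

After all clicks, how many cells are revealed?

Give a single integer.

Answer: 11

Derivation:
Click 1 (1,4) count=1: revealed 1 new [(1,4)] -> total=1
Click 2 (2,2) count=3: revealed 1 new [(2,2)] -> total=2
Click 3 (5,2) count=0: revealed 8 new [(4,0) (4,1) (4,2) (4,3) (5,0) (5,1) (5,2) (5,3)] -> total=10
Click 4 (1,1) count=1: revealed 1 new [(1,1)] -> total=11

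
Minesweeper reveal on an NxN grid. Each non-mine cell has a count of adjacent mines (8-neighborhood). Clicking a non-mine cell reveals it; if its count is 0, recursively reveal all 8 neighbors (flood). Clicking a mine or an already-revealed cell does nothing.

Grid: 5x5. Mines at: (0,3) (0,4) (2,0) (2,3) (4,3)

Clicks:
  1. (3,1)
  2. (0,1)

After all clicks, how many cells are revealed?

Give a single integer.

Click 1 (3,1) count=1: revealed 1 new [(3,1)] -> total=1
Click 2 (0,1) count=0: revealed 6 new [(0,0) (0,1) (0,2) (1,0) (1,1) (1,2)] -> total=7

Answer: 7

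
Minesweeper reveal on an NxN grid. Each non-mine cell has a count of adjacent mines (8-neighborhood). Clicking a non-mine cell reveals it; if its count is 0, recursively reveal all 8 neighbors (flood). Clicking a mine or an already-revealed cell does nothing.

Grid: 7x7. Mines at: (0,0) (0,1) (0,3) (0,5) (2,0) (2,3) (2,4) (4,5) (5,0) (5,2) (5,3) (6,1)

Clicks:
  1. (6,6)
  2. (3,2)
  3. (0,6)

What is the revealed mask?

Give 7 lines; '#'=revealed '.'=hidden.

Click 1 (6,6) count=0: revealed 6 new [(5,4) (5,5) (5,6) (6,4) (6,5) (6,6)] -> total=6
Click 2 (3,2) count=1: revealed 1 new [(3,2)] -> total=7
Click 3 (0,6) count=1: revealed 1 new [(0,6)] -> total=8

Answer: ......#
.......
.......
..#....
.......
....###
....###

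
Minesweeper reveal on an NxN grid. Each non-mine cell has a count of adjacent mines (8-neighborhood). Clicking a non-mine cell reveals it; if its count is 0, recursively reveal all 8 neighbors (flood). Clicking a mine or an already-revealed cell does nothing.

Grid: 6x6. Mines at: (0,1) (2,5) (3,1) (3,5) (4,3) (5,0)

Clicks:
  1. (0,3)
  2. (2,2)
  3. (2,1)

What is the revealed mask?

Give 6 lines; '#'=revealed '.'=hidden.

Answer: ..####
..####
.####.
..###.
......
......

Derivation:
Click 1 (0,3) count=0: revealed 14 new [(0,2) (0,3) (0,4) (0,5) (1,2) (1,3) (1,4) (1,5) (2,2) (2,3) (2,4) (3,2) (3,3) (3,4)] -> total=14
Click 2 (2,2) count=1: revealed 0 new [(none)] -> total=14
Click 3 (2,1) count=1: revealed 1 new [(2,1)] -> total=15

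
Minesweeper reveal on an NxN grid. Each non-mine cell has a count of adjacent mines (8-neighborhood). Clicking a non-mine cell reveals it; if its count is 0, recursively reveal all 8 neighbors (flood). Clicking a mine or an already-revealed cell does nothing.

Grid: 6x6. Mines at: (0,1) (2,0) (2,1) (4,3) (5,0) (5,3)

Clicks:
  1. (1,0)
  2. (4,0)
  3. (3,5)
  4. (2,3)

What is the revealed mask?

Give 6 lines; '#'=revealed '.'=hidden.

Answer: ..####
#.####
..####
..####
#...##
....##

Derivation:
Click 1 (1,0) count=3: revealed 1 new [(1,0)] -> total=1
Click 2 (4,0) count=1: revealed 1 new [(4,0)] -> total=2
Click 3 (3,5) count=0: revealed 20 new [(0,2) (0,3) (0,4) (0,5) (1,2) (1,3) (1,4) (1,5) (2,2) (2,3) (2,4) (2,5) (3,2) (3,3) (3,4) (3,5) (4,4) (4,5) (5,4) (5,5)] -> total=22
Click 4 (2,3) count=0: revealed 0 new [(none)] -> total=22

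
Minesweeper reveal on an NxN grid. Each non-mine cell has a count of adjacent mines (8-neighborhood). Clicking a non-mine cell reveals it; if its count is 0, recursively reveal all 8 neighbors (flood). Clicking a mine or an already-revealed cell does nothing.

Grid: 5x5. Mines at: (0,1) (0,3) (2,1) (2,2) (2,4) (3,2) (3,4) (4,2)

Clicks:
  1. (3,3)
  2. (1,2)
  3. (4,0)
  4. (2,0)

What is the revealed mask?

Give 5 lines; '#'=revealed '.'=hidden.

Answer: .....
..#..
#....
##.#.
##...

Derivation:
Click 1 (3,3) count=5: revealed 1 new [(3,3)] -> total=1
Click 2 (1,2) count=4: revealed 1 new [(1,2)] -> total=2
Click 3 (4,0) count=0: revealed 4 new [(3,0) (3,1) (4,0) (4,1)] -> total=6
Click 4 (2,0) count=1: revealed 1 new [(2,0)] -> total=7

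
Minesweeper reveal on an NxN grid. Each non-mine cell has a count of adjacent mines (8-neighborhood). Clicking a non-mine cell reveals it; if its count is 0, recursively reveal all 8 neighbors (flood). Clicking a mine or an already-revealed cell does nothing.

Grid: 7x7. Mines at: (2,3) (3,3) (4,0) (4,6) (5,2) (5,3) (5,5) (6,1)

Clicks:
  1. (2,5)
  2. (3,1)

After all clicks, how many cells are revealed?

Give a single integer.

Click 1 (2,5) count=0: revealed 26 new [(0,0) (0,1) (0,2) (0,3) (0,4) (0,5) (0,6) (1,0) (1,1) (1,2) (1,3) (1,4) (1,5) (1,6) (2,0) (2,1) (2,2) (2,4) (2,5) (2,6) (3,0) (3,1) (3,2) (3,4) (3,5) (3,6)] -> total=26
Click 2 (3,1) count=1: revealed 0 new [(none)] -> total=26

Answer: 26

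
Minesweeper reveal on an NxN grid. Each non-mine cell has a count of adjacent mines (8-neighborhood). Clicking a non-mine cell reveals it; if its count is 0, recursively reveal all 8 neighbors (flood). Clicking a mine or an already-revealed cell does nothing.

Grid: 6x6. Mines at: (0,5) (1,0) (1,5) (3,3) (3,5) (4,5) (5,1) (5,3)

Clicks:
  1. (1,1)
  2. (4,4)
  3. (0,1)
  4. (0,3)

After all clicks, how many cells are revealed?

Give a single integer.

Click 1 (1,1) count=1: revealed 1 new [(1,1)] -> total=1
Click 2 (4,4) count=4: revealed 1 new [(4,4)] -> total=2
Click 3 (0,1) count=1: revealed 1 new [(0,1)] -> total=3
Click 4 (0,3) count=0: revealed 10 new [(0,2) (0,3) (0,4) (1,2) (1,3) (1,4) (2,1) (2,2) (2,3) (2,4)] -> total=13

Answer: 13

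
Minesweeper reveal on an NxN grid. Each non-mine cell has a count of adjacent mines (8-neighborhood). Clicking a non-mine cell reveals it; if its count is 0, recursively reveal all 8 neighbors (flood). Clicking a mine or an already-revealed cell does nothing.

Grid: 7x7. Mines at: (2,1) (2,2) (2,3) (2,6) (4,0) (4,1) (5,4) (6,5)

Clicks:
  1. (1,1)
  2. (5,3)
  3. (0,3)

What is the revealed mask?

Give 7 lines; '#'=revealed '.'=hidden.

Answer: #######
#######
.......
.......
.......
...#...
.......

Derivation:
Click 1 (1,1) count=2: revealed 1 new [(1,1)] -> total=1
Click 2 (5,3) count=1: revealed 1 new [(5,3)] -> total=2
Click 3 (0,3) count=0: revealed 13 new [(0,0) (0,1) (0,2) (0,3) (0,4) (0,5) (0,6) (1,0) (1,2) (1,3) (1,4) (1,5) (1,6)] -> total=15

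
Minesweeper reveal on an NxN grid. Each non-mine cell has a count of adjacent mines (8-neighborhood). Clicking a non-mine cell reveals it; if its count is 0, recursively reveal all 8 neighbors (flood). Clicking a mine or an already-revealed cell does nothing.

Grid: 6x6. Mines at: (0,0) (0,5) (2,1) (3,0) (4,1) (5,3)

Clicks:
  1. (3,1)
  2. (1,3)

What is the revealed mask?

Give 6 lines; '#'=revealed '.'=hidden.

Click 1 (3,1) count=3: revealed 1 new [(3,1)] -> total=1
Click 2 (1,3) count=0: revealed 23 new [(0,1) (0,2) (0,3) (0,4) (1,1) (1,2) (1,3) (1,4) (1,5) (2,2) (2,3) (2,4) (2,5) (3,2) (3,3) (3,4) (3,5) (4,2) (4,3) (4,4) (4,5) (5,4) (5,5)] -> total=24

Answer: .####.
.#####
..####
.#####
..####
....##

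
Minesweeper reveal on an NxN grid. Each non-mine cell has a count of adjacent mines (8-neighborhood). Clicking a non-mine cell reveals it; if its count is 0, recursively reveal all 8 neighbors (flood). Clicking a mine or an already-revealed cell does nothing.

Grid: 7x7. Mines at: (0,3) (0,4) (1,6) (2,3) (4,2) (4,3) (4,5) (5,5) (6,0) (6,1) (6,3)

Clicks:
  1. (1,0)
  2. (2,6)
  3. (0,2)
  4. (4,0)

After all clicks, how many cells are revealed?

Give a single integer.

Answer: 17

Derivation:
Click 1 (1,0) count=0: revealed 16 new [(0,0) (0,1) (0,2) (1,0) (1,1) (1,2) (2,0) (2,1) (2,2) (3,0) (3,1) (3,2) (4,0) (4,1) (5,0) (5,1)] -> total=16
Click 2 (2,6) count=1: revealed 1 new [(2,6)] -> total=17
Click 3 (0,2) count=1: revealed 0 new [(none)] -> total=17
Click 4 (4,0) count=0: revealed 0 new [(none)] -> total=17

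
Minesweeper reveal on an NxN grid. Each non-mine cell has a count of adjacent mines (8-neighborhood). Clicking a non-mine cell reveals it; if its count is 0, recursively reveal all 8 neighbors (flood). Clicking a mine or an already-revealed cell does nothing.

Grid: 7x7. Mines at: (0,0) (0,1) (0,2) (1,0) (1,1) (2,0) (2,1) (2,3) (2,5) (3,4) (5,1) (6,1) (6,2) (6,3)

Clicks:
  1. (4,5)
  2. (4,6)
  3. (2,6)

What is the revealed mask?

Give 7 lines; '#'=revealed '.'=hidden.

Answer: .......
.......
......#
.....##
....###
....###
....###

Derivation:
Click 1 (4,5) count=1: revealed 1 new [(4,5)] -> total=1
Click 2 (4,6) count=0: revealed 10 new [(3,5) (3,6) (4,4) (4,6) (5,4) (5,5) (5,6) (6,4) (6,5) (6,6)] -> total=11
Click 3 (2,6) count=1: revealed 1 new [(2,6)] -> total=12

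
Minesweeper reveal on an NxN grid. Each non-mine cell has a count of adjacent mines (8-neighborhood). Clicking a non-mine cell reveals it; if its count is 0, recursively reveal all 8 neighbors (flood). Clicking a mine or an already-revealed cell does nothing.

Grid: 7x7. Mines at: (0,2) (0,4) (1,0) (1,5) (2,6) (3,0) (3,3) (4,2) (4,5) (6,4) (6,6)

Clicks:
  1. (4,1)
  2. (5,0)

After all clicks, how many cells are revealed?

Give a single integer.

Click 1 (4,1) count=2: revealed 1 new [(4,1)] -> total=1
Click 2 (5,0) count=0: revealed 9 new [(4,0) (5,0) (5,1) (5,2) (5,3) (6,0) (6,1) (6,2) (6,3)] -> total=10

Answer: 10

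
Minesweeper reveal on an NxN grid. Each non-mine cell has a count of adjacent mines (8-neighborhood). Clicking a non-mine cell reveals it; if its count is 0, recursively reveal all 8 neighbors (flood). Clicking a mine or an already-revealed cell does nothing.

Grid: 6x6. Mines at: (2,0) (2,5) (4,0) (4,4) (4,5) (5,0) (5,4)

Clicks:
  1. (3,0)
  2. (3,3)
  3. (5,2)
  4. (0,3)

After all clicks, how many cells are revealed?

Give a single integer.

Answer: 27

Derivation:
Click 1 (3,0) count=2: revealed 1 new [(3,0)] -> total=1
Click 2 (3,3) count=1: revealed 1 new [(3,3)] -> total=2
Click 3 (5,2) count=0: revealed 25 new [(0,0) (0,1) (0,2) (0,3) (0,4) (0,5) (1,0) (1,1) (1,2) (1,3) (1,4) (1,5) (2,1) (2,2) (2,3) (2,4) (3,1) (3,2) (3,4) (4,1) (4,2) (4,3) (5,1) (5,2) (5,3)] -> total=27
Click 4 (0,3) count=0: revealed 0 new [(none)] -> total=27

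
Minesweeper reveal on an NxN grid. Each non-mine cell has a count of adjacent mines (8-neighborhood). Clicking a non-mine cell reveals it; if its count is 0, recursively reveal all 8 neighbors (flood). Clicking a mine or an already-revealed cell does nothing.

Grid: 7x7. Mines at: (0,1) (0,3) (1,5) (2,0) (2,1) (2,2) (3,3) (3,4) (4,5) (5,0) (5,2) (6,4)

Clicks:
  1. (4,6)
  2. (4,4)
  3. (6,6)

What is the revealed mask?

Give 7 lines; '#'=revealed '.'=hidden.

Answer: .......
.......
.......
.......
....#.#
.....##
.....##

Derivation:
Click 1 (4,6) count=1: revealed 1 new [(4,6)] -> total=1
Click 2 (4,4) count=3: revealed 1 new [(4,4)] -> total=2
Click 3 (6,6) count=0: revealed 4 new [(5,5) (5,6) (6,5) (6,6)] -> total=6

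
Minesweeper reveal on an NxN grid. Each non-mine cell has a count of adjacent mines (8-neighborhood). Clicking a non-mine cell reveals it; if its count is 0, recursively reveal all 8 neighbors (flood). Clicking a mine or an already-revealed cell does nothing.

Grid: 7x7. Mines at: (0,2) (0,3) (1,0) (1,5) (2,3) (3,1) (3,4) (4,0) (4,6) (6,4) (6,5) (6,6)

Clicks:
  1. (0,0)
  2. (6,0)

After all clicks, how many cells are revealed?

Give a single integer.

Click 1 (0,0) count=1: revealed 1 new [(0,0)] -> total=1
Click 2 (6,0) count=0: revealed 11 new [(4,1) (4,2) (4,3) (5,0) (5,1) (5,2) (5,3) (6,0) (6,1) (6,2) (6,3)] -> total=12

Answer: 12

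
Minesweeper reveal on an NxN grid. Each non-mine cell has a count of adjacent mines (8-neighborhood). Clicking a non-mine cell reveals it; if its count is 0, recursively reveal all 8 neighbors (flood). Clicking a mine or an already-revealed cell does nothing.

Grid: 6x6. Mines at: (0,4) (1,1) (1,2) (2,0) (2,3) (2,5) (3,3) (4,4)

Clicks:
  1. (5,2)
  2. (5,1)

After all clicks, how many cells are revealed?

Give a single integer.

Click 1 (5,2) count=0: revealed 11 new [(3,0) (3,1) (3,2) (4,0) (4,1) (4,2) (4,3) (5,0) (5,1) (5,2) (5,3)] -> total=11
Click 2 (5,1) count=0: revealed 0 new [(none)] -> total=11

Answer: 11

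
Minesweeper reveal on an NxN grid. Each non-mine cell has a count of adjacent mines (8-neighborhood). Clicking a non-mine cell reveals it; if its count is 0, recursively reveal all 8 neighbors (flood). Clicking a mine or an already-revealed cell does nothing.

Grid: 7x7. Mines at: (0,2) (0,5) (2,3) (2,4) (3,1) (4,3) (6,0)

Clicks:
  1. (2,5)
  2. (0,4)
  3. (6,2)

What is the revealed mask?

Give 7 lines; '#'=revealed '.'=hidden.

Click 1 (2,5) count=1: revealed 1 new [(2,5)] -> total=1
Click 2 (0,4) count=1: revealed 1 new [(0,4)] -> total=2
Click 3 (6,2) count=0: revealed 21 new [(1,5) (1,6) (2,6) (3,4) (3,5) (3,6) (4,4) (4,5) (4,6) (5,1) (5,2) (5,3) (5,4) (5,5) (5,6) (6,1) (6,2) (6,3) (6,4) (6,5) (6,6)] -> total=23

Answer: ....#..
.....##
.....##
....###
....###
.######
.######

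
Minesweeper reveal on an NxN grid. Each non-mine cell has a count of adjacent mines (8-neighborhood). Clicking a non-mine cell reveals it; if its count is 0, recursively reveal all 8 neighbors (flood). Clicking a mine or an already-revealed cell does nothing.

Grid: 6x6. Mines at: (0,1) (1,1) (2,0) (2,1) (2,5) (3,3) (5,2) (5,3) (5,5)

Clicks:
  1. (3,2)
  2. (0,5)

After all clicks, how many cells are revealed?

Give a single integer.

Answer: 12

Derivation:
Click 1 (3,2) count=2: revealed 1 new [(3,2)] -> total=1
Click 2 (0,5) count=0: revealed 11 new [(0,2) (0,3) (0,4) (0,5) (1,2) (1,3) (1,4) (1,5) (2,2) (2,3) (2,4)] -> total=12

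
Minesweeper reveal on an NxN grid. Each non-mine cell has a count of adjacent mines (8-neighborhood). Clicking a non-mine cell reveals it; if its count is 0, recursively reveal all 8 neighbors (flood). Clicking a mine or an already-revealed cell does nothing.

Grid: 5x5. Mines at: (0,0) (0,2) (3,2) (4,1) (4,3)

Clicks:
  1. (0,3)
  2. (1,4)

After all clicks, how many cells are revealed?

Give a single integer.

Answer: 8

Derivation:
Click 1 (0,3) count=1: revealed 1 new [(0,3)] -> total=1
Click 2 (1,4) count=0: revealed 7 new [(0,4) (1,3) (1,4) (2,3) (2,4) (3,3) (3,4)] -> total=8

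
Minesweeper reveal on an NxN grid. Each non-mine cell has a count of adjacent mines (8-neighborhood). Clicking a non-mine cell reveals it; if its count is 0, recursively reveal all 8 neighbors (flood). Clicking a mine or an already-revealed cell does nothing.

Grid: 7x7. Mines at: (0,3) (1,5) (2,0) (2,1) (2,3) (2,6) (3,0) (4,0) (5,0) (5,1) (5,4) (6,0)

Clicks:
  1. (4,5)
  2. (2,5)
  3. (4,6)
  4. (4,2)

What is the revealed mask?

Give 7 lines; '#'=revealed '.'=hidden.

Answer: .......
.......
.....#.
.....##
..#..##
.....##
.....##

Derivation:
Click 1 (4,5) count=1: revealed 1 new [(4,5)] -> total=1
Click 2 (2,5) count=2: revealed 1 new [(2,5)] -> total=2
Click 3 (4,6) count=0: revealed 7 new [(3,5) (3,6) (4,6) (5,5) (5,6) (6,5) (6,6)] -> total=9
Click 4 (4,2) count=1: revealed 1 new [(4,2)] -> total=10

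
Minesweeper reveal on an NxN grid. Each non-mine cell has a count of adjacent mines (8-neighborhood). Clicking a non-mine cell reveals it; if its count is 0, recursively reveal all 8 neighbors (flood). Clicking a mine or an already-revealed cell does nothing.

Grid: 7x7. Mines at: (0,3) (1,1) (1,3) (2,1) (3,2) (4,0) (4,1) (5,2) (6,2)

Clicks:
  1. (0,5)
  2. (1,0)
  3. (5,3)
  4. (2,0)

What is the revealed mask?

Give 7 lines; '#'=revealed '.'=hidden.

Answer: ....###
#...###
#..####
...####
...####
...####
...####

Derivation:
Click 1 (0,5) count=0: revealed 26 new [(0,4) (0,5) (0,6) (1,4) (1,5) (1,6) (2,3) (2,4) (2,5) (2,6) (3,3) (3,4) (3,5) (3,6) (4,3) (4,4) (4,5) (4,6) (5,3) (5,4) (5,5) (5,6) (6,3) (6,4) (6,5) (6,6)] -> total=26
Click 2 (1,0) count=2: revealed 1 new [(1,0)] -> total=27
Click 3 (5,3) count=2: revealed 0 new [(none)] -> total=27
Click 4 (2,0) count=2: revealed 1 new [(2,0)] -> total=28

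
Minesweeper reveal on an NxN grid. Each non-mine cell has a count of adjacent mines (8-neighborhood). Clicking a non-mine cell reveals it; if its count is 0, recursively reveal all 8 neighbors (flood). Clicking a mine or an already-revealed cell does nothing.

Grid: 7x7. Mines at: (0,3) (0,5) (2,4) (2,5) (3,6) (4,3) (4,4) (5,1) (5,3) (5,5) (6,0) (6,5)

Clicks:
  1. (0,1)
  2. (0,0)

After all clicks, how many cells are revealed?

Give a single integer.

Answer: 18

Derivation:
Click 1 (0,1) count=0: revealed 18 new [(0,0) (0,1) (0,2) (1,0) (1,1) (1,2) (1,3) (2,0) (2,1) (2,2) (2,3) (3,0) (3,1) (3,2) (3,3) (4,0) (4,1) (4,2)] -> total=18
Click 2 (0,0) count=0: revealed 0 new [(none)] -> total=18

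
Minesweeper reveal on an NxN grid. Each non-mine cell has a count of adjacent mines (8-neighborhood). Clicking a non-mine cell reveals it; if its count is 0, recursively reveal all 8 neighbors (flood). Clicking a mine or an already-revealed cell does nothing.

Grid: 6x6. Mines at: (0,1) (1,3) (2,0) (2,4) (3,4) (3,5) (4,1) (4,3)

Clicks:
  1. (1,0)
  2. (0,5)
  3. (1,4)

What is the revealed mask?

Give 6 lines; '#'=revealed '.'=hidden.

Click 1 (1,0) count=2: revealed 1 new [(1,0)] -> total=1
Click 2 (0,5) count=0: revealed 4 new [(0,4) (0,5) (1,4) (1,5)] -> total=5
Click 3 (1,4) count=2: revealed 0 new [(none)] -> total=5

Answer: ....##
#...##
......
......
......
......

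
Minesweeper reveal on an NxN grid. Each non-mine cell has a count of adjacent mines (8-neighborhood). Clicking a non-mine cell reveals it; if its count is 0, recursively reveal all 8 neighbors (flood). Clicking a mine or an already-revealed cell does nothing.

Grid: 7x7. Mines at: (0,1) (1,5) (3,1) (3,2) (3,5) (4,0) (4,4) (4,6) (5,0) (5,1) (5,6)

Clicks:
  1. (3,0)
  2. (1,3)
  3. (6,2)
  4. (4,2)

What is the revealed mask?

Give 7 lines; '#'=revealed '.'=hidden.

Answer: ..###..
..###..
..###..
#......
..#....
.......
..#....

Derivation:
Click 1 (3,0) count=2: revealed 1 new [(3,0)] -> total=1
Click 2 (1,3) count=0: revealed 9 new [(0,2) (0,3) (0,4) (1,2) (1,3) (1,4) (2,2) (2,3) (2,4)] -> total=10
Click 3 (6,2) count=1: revealed 1 new [(6,2)] -> total=11
Click 4 (4,2) count=3: revealed 1 new [(4,2)] -> total=12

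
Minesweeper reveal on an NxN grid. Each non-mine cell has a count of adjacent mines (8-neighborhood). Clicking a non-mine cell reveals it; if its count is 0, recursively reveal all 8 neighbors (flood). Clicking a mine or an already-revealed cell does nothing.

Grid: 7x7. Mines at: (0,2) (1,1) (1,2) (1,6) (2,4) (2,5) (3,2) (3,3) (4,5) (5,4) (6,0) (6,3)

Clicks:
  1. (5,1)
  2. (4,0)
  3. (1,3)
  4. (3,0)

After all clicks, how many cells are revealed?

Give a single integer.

Answer: 9

Derivation:
Click 1 (5,1) count=1: revealed 1 new [(5,1)] -> total=1
Click 2 (4,0) count=0: revealed 7 new [(2,0) (2,1) (3,0) (3,1) (4,0) (4,1) (5,0)] -> total=8
Click 3 (1,3) count=3: revealed 1 new [(1,3)] -> total=9
Click 4 (3,0) count=0: revealed 0 new [(none)] -> total=9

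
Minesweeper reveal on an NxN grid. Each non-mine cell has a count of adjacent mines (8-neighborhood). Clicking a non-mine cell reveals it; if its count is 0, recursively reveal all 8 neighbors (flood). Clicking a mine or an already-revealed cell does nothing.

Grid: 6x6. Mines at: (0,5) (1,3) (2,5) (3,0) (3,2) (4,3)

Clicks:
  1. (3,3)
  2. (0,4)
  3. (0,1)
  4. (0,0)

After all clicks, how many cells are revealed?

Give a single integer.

Click 1 (3,3) count=2: revealed 1 new [(3,3)] -> total=1
Click 2 (0,4) count=2: revealed 1 new [(0,4)] -> total=2
Click 3 (0,1) count=0: revealed 9 new [(0,0) (0,1) (0,2) (1,0) (1,1) (1,2) (2,0) (2,1) (2,2)] -> total=11
Click 4 (0,0) count=0: revealed 0 new [(none)] -> total=11

Answer: 11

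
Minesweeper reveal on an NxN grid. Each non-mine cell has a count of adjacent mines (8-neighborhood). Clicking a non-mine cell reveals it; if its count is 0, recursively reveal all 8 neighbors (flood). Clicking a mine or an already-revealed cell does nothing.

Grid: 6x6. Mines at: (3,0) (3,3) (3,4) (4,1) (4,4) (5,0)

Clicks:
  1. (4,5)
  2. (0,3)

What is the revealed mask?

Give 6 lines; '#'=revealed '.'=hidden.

Click 1 (4,5) count=2: revealed 1 new [(4,5)] -> total=1
Click 2 (0,3) count=0: revealed 18 new [(0,0) (0,1) (0,2) (0,3) (0,4) (0,5) (1,0) (1,1) (1,2) (1,3) (1,4) (1,5) (2,0) (2,1) (2,2) (2,3) (2,4) (2,5)] -> total=19

Answer: ######
######
######
......
.....#
......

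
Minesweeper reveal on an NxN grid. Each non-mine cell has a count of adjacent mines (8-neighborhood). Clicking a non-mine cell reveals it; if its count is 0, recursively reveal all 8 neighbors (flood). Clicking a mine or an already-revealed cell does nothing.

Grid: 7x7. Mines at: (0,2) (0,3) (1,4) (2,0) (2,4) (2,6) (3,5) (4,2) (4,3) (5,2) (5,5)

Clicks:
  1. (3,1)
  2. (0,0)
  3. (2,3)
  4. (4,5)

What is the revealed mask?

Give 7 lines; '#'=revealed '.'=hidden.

Answer: ##.....
##.....
...#...
.#.....
.....#.
.......
.......

Derivation:
Click 1 (3,1) count=2: revealed 1 new [(3,1)] -> total=1
Click 2 (0,0) count=0: revealed 4 new [(0,0) (0,1) (1,0) (1,1)] -> total=5
Click 3 (2,3) count=2: revealed 1 new [(2,3)] -> total=6
Click 4 (4,5) count=2: revealed 1 new [(4,5)] -> total=7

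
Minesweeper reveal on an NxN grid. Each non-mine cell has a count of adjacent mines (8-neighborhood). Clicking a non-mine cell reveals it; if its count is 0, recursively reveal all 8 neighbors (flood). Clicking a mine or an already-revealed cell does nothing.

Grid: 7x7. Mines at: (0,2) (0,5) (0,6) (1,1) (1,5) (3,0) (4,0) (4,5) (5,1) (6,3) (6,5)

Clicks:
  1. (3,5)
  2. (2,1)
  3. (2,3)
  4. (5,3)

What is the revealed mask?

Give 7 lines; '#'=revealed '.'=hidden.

Click 1 (3,5) count=1: revealed 1 new [(3,5)] -> total=1
Click 2 (2,1) count=2: revealed 1 new [(2,1)] -> total=2
Click 3 (2,3) count=0: revealed 17 new [(1,2) (1,3) (1,4) (2,2) (2,3) (2,4) (3,1) (3,2) (3,3) (3,4) (4,1) (4,2) (4,3) (4,4) (5,2) (5,3) (5,4)] -> total=19
Click 4 (5,3) count=1: revealed 0 new [(none)] -> total=19

Answer: .......
..###..
.####..
.#####.
.####..
..###..
.......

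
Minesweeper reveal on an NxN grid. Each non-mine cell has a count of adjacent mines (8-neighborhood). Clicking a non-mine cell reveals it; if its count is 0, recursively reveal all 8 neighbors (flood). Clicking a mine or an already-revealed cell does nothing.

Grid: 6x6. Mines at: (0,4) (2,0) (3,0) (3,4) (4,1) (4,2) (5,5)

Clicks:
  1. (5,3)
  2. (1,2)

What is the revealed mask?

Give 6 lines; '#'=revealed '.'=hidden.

Answer: ####..
####..
.###..
.###..
......
...#..

Derivation:
Click 1 (5,3) count=1: revealed 1 new [(5,3)] -> total=1
Click 2 (1,2) count=0: revealed 14 new [(0,0) (0,1) (0,2) (0,3) (1,0) (1,1) (1,2) (1,3) (2,1) (2,2) (2,3) (3,1) (3,2) (3,3)] -> total=15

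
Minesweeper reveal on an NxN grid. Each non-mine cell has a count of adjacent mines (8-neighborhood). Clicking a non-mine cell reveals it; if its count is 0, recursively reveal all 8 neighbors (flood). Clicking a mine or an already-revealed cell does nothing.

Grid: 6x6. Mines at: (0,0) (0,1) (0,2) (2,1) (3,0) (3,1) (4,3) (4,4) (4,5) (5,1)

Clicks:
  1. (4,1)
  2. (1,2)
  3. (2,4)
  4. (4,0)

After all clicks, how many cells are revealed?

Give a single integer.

Click 1 (4,1) count=3: revealed 1 new [(4,1)] -> total=1
Click 2 (1,2) count=3: revealed 1 new [(1,2)] -> total=2
Click 3 (2,4) count=0: revealed 14 new [(0,3) (0,4) (0,5) (1,3) (1,4) (1,5) (2,2) (2,3) (2,4) (2,5) (3,2) (3,3) (3,4) (3,5)] -> total=16
Click 4 (4,0) count=3: revealed 1 new [(4,0)] -> total=17

Answer: 17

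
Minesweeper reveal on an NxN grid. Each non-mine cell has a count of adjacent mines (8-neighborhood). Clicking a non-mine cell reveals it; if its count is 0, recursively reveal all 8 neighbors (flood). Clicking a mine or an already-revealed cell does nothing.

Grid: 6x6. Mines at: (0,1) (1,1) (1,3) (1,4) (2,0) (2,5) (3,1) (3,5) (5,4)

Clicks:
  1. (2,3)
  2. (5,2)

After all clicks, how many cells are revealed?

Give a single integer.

Click 1 (2,3) count=2: revealed 1 new [(2,3)] -> total=1
Click 2 (5,2) count=0: revealed 8 new [(4,0) (4,1) (4,2) (4,3) (5,0) (5,1) (5,2) (5,3)] -> total=9

Answer: 9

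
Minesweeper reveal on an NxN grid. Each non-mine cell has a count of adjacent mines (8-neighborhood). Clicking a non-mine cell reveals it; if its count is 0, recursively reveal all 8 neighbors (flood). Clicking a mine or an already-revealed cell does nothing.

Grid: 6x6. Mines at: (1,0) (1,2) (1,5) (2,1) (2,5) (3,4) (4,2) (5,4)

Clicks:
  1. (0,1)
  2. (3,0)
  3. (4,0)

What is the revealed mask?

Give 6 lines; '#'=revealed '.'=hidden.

Click 1 (0,1) count=2: revealed 1 new [(0,1)] -> total=1
Click 2 (3,0) count=1: revealed 1 new [(3,0)] -> total=2
Click 3 (4,0) count=0: revealed 5 new [(3,1) (4,0) (4,1) (5,0) (5,1)] -> total=7

Answer: .#....
......
......
##....
##....
##....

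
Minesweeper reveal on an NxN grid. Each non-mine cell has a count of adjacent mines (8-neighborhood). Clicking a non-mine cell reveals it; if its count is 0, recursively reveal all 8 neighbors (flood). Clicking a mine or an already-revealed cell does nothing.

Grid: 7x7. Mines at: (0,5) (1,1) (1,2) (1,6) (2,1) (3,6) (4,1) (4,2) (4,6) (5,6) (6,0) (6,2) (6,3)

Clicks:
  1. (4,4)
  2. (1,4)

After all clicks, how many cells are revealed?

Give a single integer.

Answer: 15

Derivation:
Click 1 (4,4) count=0: revealed 15 new [(1,3) (1,4) (1,5) (2,3) (2,4) (2,5) (3,3) (3,4) (3,5) (4,3) (4,4) (4,5) (5,3) (5,4) (5,5)] -> total=15
Click 2 (1,4) count=1: revealed 0 new [(none)] -> total=15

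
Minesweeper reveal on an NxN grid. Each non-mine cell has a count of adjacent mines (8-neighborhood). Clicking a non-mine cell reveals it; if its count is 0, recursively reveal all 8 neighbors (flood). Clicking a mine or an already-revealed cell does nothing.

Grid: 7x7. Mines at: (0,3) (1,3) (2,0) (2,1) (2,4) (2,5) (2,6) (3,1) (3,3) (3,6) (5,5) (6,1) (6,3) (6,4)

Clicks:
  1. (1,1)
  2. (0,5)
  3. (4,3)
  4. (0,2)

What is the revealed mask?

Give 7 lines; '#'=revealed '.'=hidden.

Answer: ..#.###
.#..###
.......
.......
...#...
.......
.......

Derivation:
Click 1 (1,1) count=2: revealed 1 new [(1,1)] -> total=1
Click 2 (0,5) count=0: revealed 6 new [(0,4) (0,5) (0,6) (1,4) (1,5) (1,6)] -> total=7
Click 3 (4,3) count=1: revealed 1 new [(4,3)] -> total=8
Click 4 (0,2) count=2: revealed 1 new [(0,2)] -> total=9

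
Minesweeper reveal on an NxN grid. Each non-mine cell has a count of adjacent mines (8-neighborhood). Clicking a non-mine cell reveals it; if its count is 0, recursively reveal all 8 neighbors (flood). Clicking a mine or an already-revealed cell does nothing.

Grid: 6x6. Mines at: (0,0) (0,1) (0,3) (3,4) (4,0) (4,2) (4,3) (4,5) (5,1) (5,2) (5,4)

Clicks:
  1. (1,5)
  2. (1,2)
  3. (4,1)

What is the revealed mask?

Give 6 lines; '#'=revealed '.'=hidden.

Answer: ....##
..#.##
....##
......
.#....
......

Derivation:
Click 1 (1,5) count=0: revealed 6 new [(0,4) (0,5) (1,4) (1,5) (2,4) (2,5)] -> total=6
Click 2 (1,2) count=2: revealed 1 new [(1,2)] -> total=7
Click 3 (4,1) count=4: revealed 1 new [(4,1)] -> total=8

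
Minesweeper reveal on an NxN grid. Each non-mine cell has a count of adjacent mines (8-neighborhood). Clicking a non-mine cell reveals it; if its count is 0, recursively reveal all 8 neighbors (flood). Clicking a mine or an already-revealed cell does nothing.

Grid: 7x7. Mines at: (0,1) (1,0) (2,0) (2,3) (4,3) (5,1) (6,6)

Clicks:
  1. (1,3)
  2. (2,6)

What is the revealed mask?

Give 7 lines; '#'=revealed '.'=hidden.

Click 1 (1,3) count=1: revealed 1 new [(1,3)] -> total=1
Click 2 (2,6) count=0: revealed 21 new [(0,2) (0,3) (0,4) (0,5) (0,6) (1,2) (1,4) (1,5) (1,6) (2,4) (2,5) (2,6) (3,4) (3,5) (3,6) (4,4) (4,5) (4,6) (5,4) (5,5) (5,6)] -> total=22

Answer: ..#####
..#####
....###
....###
....###
....###
.......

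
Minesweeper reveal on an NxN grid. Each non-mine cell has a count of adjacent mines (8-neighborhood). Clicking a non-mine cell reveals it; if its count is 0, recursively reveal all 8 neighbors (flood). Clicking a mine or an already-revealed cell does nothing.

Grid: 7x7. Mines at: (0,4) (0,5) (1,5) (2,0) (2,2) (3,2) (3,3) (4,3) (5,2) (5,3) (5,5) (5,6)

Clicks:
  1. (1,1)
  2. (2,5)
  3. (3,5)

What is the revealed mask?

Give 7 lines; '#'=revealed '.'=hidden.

Click 1 (1,1) count=2: revealed 1 new [(1,1)] -> total=1
Click 2 (2,5) count=1: revealed 1 new [(2,5)] -> total=2
Click 3 (3,5) count=0: revealed 8 new [(2,4) (2,6) (3,4) (3,5) (3,6) (4,4) (4,5) (4,6)] -> total=10

Answer: .......
.#.....
....###
....###
....###
.......
.......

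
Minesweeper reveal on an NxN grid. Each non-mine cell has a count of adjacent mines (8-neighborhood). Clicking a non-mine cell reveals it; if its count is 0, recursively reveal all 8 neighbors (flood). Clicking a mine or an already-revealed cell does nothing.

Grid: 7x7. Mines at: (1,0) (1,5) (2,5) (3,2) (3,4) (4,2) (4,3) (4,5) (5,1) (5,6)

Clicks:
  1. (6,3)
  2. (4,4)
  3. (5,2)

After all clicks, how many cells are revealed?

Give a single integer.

Answer: 9

Derivation:
Click 1 (6,3) count=0: revealed 8 new [(5,2) (5,3) (5,4) (5,5) (6,2) (6,3) (6,4) (6,5)] -> total=8
Click 2 (4,4) count=3: revealed 1 new [(4,4)] -> total=9
Click 3 (5,2) count=3: revealed 0 new [(none)] -> total=9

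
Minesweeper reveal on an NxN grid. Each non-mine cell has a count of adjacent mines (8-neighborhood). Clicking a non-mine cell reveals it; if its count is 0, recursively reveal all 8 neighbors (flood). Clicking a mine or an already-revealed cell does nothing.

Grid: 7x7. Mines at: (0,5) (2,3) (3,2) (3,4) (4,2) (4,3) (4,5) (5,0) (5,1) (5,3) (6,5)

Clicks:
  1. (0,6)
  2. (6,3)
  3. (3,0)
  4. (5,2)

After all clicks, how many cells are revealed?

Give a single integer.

Click 1 (0,6) count=1: revealed 1 new [(0,6)] -> total=1
Click 2 (6,3) count=1: revealed 1 new [(6,3)] -> total=2
Click 3 (3,0) count=0: revealed 17 new [(0,0) (0,1) (0,2) (0,3) (0,4) (1,0) (1,1) (1,2) (1,3) (1,4) (2,0) (2,1) (2,2) (3,0) (3,1) (4,0) (4,1)] -> total=19
Click 4 (5,2) count=4: revealed 1 new [(5,2)] -> total=20

Answer: 20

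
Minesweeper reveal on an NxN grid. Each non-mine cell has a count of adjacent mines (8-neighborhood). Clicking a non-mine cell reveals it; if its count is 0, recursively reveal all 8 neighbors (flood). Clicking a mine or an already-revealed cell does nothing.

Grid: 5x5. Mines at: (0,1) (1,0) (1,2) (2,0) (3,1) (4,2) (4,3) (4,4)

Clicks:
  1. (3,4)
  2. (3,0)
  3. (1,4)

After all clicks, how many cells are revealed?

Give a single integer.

Click 1 (3,4) count=2: revealed 1 new [(3,4)] -> total=1
Click 2 (3,0) count=2: revealed 1 new [(3,0)] -> total=2
Click 3 (1,4) count=0: revealed 7 new [(0,3) (0,4) (1,3) (1,4) (2,3) (2,4) (3,3)] -> total=9

Answer: 9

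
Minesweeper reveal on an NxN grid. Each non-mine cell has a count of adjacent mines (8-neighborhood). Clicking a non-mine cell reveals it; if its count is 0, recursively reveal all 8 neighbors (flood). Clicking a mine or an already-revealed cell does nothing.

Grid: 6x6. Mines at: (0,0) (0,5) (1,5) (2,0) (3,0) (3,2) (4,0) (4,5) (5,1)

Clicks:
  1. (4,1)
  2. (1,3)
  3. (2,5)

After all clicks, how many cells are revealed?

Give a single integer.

Answer: 14

Derivation:
Click 1 (4,1) count=4: revealed 1 new [(4,1)] -> total=1
Click 2 (1,3) count=0: revealed 12 new [(0,1) (0,2) (0,3) (0,4) (1,1) (1,2) (1,3) (1,4) (2,1) (2,2) (2,3) (2,4)] -> total=13
Click 3 (2,5) count=1: revealed 1 new [(2,5)] -> total=14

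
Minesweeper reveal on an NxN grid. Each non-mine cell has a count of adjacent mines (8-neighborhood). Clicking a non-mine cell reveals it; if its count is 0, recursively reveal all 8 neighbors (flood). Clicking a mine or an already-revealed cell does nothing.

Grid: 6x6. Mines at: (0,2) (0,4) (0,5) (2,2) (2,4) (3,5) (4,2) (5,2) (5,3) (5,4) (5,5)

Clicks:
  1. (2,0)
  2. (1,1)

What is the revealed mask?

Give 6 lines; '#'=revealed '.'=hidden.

Click 1 (2,0) count=0: revealed 12 new [(0,0) (0,1) (1,0) (1,1) (2,0) (2,1) (3,0) (3,1) (4,0) (4,1) (5,0) (5,1)] -> total=12
Click 2 (1,1) count=2: revealed 0 new [(none)] -> total=12

Answer: ##....
##....
##....
##....
##....
##....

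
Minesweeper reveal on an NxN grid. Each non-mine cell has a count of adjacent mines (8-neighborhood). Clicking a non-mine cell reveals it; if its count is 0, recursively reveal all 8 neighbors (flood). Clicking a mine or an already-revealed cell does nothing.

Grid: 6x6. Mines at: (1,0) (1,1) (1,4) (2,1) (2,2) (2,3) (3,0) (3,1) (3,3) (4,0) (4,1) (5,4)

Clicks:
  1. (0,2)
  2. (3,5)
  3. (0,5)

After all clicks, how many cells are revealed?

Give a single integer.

Click 1 (0,2) count=1: revealed 1 new [(0,2)] -> total=1
Click 2 (3,5) count=0: revealed 6 new [(2,4) (2,5) (3,4) (3,5) (4,4) (4,5)] -> total=7
Click 3 (0,5) count=1: revealed 1 new [(0,5)] -> total=8

Answer: 8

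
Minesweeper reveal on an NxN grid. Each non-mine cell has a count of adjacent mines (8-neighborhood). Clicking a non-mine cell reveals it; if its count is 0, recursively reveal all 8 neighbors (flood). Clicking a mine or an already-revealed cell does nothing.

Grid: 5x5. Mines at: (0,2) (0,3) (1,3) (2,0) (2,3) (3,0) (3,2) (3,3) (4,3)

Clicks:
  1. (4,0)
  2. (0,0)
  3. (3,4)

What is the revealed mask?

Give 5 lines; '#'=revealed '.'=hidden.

Click 1 (4,0) count=1: revealed 1 new [(4,0)] -> total=1
Click 2 (0,0) count=0: revealed 4 new [(0,0) (0,1) (1,0) (1,1)] -> total=5
Click 3 (3,4) count=3: revealed 1 new [(3,4)] -> total=6

Answer: ##...
##...
.....
....#
#....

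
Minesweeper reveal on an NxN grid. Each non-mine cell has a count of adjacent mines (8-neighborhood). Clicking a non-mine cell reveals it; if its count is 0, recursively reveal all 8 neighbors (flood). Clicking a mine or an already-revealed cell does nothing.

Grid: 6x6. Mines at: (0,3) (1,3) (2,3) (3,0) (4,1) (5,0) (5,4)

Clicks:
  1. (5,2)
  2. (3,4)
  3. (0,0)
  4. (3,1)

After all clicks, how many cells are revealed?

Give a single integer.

Answer: 12

Derivation:
Click 1 (5,2) count=1: revealed 1 new [(5,2)] -> total=1
Click 2 (3,4) count=1: revealed 1 new [(3,4)] -> total=2
Click 3 (0,0) count=0: revealed 9 new [(0,0) (0,1) (0,2) (1,0) (1,1) (1,2) (2,0) (2,1) (2,2)] -> total=11
Click 4 (3,1) count=2: revealed 1 new [(3,1)] -> total=12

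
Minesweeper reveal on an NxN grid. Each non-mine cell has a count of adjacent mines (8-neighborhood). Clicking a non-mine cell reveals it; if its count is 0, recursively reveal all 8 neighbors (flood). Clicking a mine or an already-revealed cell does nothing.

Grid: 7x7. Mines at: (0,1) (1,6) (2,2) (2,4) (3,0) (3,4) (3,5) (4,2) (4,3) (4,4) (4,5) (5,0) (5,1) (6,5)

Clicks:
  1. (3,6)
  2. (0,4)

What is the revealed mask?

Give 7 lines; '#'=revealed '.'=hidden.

Click 1 (3,6) count=2: revealed 1 new [(3,6)] -> total=1
Click 2 (0,4) count=0: revealed 8 new [(0,2) (0,3) (0,4) (0,5) (1,2) (1,3) (1,4) (1,5)] -> total=9

Answer: ..####.
..####.
.......
......#
.......
.......
.......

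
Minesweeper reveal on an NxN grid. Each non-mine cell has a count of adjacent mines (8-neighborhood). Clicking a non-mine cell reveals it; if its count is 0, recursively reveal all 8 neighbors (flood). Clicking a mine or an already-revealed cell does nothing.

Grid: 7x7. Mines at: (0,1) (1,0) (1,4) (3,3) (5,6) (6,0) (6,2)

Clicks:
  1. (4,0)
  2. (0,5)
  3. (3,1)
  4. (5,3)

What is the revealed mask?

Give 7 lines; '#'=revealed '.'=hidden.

Click 1 (4,0) count=0: revealed 12 new [(2,0) (2,1) (2,2) (3,0) (3,1) (3,2) (4,0) (4,1) (4,2) (5,0) (5,1) (5,2)] -> total=12
Click 2 (0,5) count=1: revealed 1 new [(0,5)] -> total=13
Click 3 (3,1) count=0: revealed 0 new [(none)] -> total=13
Click 4 (5,3) count=1: revealed 1 new [(5,3)] -> total=14

Answer: .....#.
.......
###....
###....
###....
####...
.......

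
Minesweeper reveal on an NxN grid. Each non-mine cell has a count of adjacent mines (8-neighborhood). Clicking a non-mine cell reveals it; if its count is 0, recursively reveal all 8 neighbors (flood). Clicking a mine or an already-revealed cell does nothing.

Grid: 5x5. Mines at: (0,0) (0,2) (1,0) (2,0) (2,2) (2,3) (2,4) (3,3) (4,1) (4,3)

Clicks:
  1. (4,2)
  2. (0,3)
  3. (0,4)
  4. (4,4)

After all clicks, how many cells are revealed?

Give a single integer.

Click 1 (4,2) count=3: revealed 1 new [(4,2)] -> total=1
Click 2 (0,3) count=1: revealed 1 new [(0,3)] -> total=2
Click 3 (0,4) count=0: revealed 3 new [(0,4) (1,3) (1,4)] -> total=5
Click 4 (4,4) count=2: revealed 1 new [(4,4)] -> total=6

Answer: 6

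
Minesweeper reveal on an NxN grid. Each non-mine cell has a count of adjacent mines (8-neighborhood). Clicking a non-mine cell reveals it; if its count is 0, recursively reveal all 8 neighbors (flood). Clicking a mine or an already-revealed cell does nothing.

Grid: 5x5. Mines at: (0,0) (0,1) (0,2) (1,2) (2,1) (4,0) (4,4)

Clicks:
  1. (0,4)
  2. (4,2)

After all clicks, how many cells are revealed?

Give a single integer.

Answer: 13

Derivation:
Click 1 (0,4) count=0: revealed 8 new [(0,3) (0,4) (1,3) (1,4) (2,3) (2,4) (3,3) (3,4)] -> total=8
Click 2 (4,2) count=0: revealed 5 new [(3,1) (3,2) (4,1) (4,2) (4,3)] -> total=13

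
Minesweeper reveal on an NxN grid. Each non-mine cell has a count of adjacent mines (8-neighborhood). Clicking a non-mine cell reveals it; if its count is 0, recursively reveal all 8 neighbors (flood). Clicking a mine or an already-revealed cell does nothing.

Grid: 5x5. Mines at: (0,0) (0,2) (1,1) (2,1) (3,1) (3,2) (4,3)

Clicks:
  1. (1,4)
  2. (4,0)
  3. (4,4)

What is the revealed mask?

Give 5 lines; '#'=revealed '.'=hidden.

Click 1 (1,4) count=0: revealed 8 new [(0,3) (0,4) (1,3) (1,4) (2,3) (2,4) (3,3) (3,4)] -> total=8
Click 2 (4,0) count=1: revealed 1 new [(4,0)] -> total=9
Click 3 (4,4) count=1: revealed 1 new [(4,4)] -> total=10

Answer: ...##
...##
...##
...##
#...#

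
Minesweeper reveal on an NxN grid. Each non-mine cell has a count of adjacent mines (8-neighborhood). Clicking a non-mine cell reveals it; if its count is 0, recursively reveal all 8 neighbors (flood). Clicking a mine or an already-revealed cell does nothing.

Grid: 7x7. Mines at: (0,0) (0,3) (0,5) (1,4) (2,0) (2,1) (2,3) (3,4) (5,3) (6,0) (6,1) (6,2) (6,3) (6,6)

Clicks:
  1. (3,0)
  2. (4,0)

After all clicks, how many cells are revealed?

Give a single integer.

Click 1 (3,0) count=2: revealed 1 new [(3,0)] -> total=1
Click 2 (4,0) count=0: revealed 8 new [(3,1) (3,2) (4,0) (4,1) (4,2) (5,0) (5,1) (5,2)] -> total=9

Answer: 9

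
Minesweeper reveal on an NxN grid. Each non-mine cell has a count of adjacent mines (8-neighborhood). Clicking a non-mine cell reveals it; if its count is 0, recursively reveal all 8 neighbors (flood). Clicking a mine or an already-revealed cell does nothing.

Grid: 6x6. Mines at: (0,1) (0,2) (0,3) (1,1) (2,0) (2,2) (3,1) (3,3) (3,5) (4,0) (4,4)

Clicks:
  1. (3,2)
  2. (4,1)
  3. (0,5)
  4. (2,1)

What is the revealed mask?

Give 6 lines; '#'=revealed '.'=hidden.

Answer: ....##
....##
.#..##
..#...
.#....
......

Derivation:
Click 1 (3,2) count=3: revealed 1 new [(3,2)] -> total=1
Click 2 (4,1) count=2: revealed 1 new [(4,1)] -> total=2
Click 3 (0,5) count=0: revealed 6 new [(0,4) (0,5) (1,4) (1,5) (2,4) (2,5)] -> total=8
Click 4 (2,1) count=4: revealed 1 new [(2,1)] -> total=9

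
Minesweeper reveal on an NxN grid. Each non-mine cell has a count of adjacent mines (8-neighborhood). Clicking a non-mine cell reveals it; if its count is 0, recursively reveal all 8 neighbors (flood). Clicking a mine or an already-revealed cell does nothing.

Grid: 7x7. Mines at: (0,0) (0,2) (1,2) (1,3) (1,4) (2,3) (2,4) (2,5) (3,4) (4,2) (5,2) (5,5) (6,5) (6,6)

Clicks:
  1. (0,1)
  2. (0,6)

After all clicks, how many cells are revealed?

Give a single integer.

Click 1 (0,1) count=3: revealed 1 new [(0,1)] -> total=1
Click 2 (0,6) count=0: revealed 4 new [(0,5) (0,6) (1,5) (1,6)] -> total=5

Answer: 5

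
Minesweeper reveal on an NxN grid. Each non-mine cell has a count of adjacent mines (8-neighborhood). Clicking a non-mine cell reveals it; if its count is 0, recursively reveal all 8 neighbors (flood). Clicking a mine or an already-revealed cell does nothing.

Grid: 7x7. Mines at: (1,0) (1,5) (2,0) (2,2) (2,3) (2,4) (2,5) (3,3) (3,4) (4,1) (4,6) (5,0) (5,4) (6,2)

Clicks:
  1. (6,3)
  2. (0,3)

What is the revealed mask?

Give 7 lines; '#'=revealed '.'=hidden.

Click 1 (6,3) count=2: revealed 1 new [(6,3)] -> total=1
Click 2 (0,3) count=0: revealed 8 new [(0,1) (0,2) (0,3) (0,4) (1,1) (1,2) (1,3) (1,4)] -> total=9

Answer: .####..
.####..
.......
.......
.......
.......
...#...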